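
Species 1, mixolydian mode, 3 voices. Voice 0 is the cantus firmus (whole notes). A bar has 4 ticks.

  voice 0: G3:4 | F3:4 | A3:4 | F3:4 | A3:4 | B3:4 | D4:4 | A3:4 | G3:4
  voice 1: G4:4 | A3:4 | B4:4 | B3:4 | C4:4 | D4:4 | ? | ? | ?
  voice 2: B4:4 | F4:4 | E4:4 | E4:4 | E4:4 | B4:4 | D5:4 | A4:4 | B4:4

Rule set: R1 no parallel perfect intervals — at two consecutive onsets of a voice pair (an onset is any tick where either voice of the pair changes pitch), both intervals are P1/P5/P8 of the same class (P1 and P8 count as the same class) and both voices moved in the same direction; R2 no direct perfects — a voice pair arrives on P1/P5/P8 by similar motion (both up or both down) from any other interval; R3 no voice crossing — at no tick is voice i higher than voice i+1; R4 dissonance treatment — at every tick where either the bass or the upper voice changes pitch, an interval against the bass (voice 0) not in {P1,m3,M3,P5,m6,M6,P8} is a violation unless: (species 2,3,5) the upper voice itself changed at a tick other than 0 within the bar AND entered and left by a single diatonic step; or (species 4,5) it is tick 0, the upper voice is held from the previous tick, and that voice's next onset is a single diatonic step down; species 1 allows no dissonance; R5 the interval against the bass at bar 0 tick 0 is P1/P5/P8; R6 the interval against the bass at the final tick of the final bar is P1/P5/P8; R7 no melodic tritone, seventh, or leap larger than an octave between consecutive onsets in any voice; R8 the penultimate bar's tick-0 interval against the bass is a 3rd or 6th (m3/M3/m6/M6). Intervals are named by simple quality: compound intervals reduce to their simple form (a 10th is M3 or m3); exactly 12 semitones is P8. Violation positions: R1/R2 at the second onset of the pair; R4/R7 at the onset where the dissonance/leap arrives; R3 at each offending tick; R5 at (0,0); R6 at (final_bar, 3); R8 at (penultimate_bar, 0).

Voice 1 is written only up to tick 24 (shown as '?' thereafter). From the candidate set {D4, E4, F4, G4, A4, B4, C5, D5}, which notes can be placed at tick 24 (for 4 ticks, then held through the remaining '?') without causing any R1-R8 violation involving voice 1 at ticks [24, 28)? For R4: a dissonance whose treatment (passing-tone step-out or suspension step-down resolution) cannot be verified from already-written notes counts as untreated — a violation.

{B4, D4, F4}

D4: legal
E4: violates R4
F4: legal
G4: violates R2,R4
A4: violates R2
B4: legal
C5: violates R4,R7
D5: violates R2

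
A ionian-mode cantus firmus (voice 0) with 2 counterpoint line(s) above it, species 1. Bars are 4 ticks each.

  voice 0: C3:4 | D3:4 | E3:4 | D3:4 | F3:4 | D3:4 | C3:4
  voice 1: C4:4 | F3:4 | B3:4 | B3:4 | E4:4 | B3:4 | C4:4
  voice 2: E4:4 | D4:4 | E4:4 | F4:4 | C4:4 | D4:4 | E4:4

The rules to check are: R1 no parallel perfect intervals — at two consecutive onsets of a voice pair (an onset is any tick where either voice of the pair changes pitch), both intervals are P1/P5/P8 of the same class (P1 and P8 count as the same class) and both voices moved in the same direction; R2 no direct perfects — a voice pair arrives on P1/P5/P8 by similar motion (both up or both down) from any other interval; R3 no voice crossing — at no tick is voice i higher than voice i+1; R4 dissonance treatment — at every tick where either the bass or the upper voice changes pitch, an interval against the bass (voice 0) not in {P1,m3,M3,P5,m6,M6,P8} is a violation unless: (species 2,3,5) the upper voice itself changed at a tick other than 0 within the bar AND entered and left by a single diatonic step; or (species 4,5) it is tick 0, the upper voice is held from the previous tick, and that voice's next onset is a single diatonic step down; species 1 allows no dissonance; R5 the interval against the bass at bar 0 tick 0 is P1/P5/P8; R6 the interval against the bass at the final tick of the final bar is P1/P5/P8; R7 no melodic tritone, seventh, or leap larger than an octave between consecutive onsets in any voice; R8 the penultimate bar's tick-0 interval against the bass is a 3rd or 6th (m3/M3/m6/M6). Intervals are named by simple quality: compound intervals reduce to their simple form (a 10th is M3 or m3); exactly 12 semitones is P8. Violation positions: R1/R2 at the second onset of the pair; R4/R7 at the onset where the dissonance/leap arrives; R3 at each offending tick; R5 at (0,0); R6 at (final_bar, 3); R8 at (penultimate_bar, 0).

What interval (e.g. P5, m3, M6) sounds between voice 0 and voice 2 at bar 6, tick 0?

M3

voice 0=C3 voice 2=E4 -> M3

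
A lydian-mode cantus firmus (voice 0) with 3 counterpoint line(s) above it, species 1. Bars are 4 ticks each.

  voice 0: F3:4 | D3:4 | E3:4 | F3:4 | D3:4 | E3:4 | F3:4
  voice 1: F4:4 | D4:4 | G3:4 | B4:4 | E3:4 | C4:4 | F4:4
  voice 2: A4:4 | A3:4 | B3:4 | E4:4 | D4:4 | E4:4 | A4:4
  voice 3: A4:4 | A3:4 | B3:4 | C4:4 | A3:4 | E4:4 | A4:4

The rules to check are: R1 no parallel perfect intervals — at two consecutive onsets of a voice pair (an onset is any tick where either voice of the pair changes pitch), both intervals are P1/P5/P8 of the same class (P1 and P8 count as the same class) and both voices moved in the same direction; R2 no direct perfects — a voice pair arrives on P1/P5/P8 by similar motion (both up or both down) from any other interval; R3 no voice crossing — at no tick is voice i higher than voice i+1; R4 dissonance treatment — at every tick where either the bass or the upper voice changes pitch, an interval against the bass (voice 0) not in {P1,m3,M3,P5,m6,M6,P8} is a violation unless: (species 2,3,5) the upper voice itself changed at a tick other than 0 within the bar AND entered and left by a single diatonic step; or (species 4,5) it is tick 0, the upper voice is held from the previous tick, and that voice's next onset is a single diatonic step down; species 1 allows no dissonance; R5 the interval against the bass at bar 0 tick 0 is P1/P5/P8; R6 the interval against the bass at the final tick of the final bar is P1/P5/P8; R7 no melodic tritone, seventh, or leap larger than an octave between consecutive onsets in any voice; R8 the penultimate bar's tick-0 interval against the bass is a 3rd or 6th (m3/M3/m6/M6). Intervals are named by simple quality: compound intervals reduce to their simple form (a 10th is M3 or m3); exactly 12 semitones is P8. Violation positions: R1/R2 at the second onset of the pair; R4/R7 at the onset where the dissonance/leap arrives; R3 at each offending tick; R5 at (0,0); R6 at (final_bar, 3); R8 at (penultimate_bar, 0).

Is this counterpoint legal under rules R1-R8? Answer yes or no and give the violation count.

No (43 violations)

bar 0: v0=F3 v1=F4 v2=A4 v3=A4 (M3)
bar 1: v0=D3 v1=D4 v2=A3 v3=A3 (P5)
bar 2: v0=E3 v1=G3 v2=B3 v3=B3 (P5)
bar 3: v0=F3 v1=B4 v2=E4 v3=C4 (P5)
bar 4: v0=D3 v1=E3 v2=D4 v3=A3 (P5)
bar 5: v0=E3 v1=C4 v2=E4 v3=E4 (P8)
bar 6: v0=F3 v1=F4 v2=A4 v3=A4 (M3)
  R5 @ bar0.0: opens on M3
  R5 @ bar0.0: opens on M3
  R1 @ bar1.0: F3/F4 P8 -> D3/D4 P8 similar
  R1 @ bar1.0: A4/A4 P1 -> A3/A3 P1 similar
  R2 @ bar1.0: F3/A4 M3 -> D3/A3 P5 similar
  R2 @ bar1.0: F3/A4 M3 -> D3/A3 P5 similar
  R3 @ bar1.0: D4 above A3
  R3 @ bar1.1: D4 above A3
  R3 @ bar1.2: D4 above A3
  R3 @ bar1.3: D4 above A3
  R1 @ bar2.0: D3/A3 P5 -> E3/B3 P5 similar
  R1 @ bar2.0: D3/A3 P5 -> E3/B3 P5 similar
  R1 @ bar2.0: A3/A3 P1 -> B3/B3 P1 similar
  R1 @ bar3.0: E3/B3 P5 -> F3/C4 P5 similar
  R2 @ bar3.0: G3/B3 M3 -> B4/E4 P5 similar
  R3 @ bar3.0: B4 above E4
  R3 @ bar3.0: E4 above C4
  R4 @ bar3.0: F3/B4 TT untreated
  R4 @ bar3.0: F3/E4 M7 untreated
  R7 @ bar3.0: G3->B4 leap 16st
  R3 @ bar3.1: B4 above E4
  R3 @ bar3.1: E4 above C4
  R3 @ bar3.2: B4 above E4
  R3 @ bar3.2: E4 above C4
  R3 @ bar3.3: B4 above E4
  R3 @ bar3.3: E4 above C4
  R1 @ bar4.0: F3/C4 P5 -> D3/A3 P5 similar
  R2 @ bar4.0: F3/E4 M7 -> D3/D4 P8 similar
  R3 @ bar4.0: D4 above A3
  R4 @ bar4.0: D3/E3 M2 untreated
  R7 @ bar4.0: B4->E3 leap 19st
  R3 @ bar4.1: D4 above A3
  R3 @ bar4.2: D4 above A3
  R3 @ bar4.3: D4 above A3
  R1 @ bar5.0: D3/D4 P8 -> E3/E4 P8 similar
  R2 @ bar5.0: D3/A3 P5 -> E3/E4 P8 similar
  R2 @ bar5.0: D4/A3 P4 -> E4/E4 P1 similar
  R8 @ bar5.0: penult P8 not 3rd/6th
  R8 @ bar5.0: penult P8 not 3rd/6th
  R1 @ bar6.0: E4/E4 P1 -> A4/A4 P1 similar
  R2 @ bar6.0: E3/C4 m6 -> F3/F4 P8 similar
  R6 @ bar6.3: closes on M3
  R6 @ bar6.3: closes on M3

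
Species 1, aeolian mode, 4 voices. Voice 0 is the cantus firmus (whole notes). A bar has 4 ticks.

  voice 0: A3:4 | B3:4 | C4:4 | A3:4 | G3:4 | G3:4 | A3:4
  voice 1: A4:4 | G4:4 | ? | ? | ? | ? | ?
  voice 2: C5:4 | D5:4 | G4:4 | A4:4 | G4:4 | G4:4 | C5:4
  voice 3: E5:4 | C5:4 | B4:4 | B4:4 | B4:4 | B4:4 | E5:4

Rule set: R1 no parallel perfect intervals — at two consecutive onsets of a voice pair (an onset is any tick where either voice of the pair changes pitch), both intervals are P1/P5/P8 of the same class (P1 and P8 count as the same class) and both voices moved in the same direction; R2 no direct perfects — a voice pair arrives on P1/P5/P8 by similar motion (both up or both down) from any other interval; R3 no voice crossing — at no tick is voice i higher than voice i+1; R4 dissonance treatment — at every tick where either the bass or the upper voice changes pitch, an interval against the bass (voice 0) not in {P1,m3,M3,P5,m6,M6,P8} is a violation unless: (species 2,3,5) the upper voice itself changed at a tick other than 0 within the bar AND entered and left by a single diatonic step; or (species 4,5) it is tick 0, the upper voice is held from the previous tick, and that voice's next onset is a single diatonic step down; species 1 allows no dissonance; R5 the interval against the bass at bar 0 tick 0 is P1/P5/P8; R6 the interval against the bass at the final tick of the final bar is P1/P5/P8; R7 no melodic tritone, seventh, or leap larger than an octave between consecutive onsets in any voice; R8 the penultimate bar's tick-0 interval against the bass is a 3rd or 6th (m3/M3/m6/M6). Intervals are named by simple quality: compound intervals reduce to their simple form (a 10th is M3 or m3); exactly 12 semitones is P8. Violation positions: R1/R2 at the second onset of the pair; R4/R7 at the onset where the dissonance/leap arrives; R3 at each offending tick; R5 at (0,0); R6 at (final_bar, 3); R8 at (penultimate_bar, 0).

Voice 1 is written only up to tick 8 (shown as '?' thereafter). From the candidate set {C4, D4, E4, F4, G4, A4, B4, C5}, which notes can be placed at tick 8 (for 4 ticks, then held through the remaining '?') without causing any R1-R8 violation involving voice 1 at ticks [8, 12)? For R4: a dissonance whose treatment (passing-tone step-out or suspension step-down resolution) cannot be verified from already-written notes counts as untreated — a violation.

{G4}

C4: violates R1
D4: violates R4
E4: violates R2
F4: violates R4
G4: legal
A4: violates R3
B4: violates R3,R4
C5: violates R2,R3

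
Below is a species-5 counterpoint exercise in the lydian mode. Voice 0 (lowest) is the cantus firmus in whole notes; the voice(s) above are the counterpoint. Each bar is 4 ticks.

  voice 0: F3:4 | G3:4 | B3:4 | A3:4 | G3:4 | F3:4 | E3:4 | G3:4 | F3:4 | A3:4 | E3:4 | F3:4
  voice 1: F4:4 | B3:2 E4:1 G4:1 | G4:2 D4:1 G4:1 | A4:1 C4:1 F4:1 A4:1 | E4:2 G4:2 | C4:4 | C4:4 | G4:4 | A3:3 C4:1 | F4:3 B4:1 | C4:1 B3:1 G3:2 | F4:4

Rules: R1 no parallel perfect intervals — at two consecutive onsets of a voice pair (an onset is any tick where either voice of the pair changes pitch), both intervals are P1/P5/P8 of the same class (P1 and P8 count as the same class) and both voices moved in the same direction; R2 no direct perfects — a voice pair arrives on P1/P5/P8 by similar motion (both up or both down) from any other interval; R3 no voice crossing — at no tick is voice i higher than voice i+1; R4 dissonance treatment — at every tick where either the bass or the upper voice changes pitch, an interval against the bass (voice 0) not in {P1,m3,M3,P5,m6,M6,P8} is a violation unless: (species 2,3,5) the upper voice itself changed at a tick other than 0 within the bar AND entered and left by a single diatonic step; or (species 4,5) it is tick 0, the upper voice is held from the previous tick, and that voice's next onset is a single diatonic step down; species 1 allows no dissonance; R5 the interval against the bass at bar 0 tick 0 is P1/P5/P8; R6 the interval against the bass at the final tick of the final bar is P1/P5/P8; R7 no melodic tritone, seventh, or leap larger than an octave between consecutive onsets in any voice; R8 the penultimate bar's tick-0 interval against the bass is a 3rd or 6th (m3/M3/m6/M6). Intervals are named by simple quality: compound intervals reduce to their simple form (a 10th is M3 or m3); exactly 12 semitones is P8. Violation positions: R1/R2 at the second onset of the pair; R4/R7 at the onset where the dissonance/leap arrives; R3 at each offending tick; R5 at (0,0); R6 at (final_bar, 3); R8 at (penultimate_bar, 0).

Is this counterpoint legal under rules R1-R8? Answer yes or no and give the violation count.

bar 0: v0=F3 v1=F4 (P8)
bar 1: v0=G3 v1=B3 (M3)
bar 2: v0=B3 v1=G4 (m6)
bar 3: v0=A3 v1=A4 (P8)
bar 4: v0=G3 v1=E4 (M6)
bar 5: v0=F3 v1=C4 (P5)
bar 6: v0=E3 v1=C4 (m6)
bar 7: v0=G3 v1=G4 (P8)
bar 8: v0=F3 v1=A3 (M3)
bar 9: v0=A3 v1=F4 (m6)
bar 10: v0=E3 v1=C4 (m6)
bar 11: v0=F3 v1=F4 (P8)
  R7 @ bar1.0: F4->B3 leap 6st
  R2 @ bar5.0: G3/G4 P8 -> F3/C4 P5 similar
  R2 @ bar7.0: E3/C4 m6 -> G3/G4 P8 similar
  R7 @ bar8.0: G4->A3 leap 10st
  R4 @ bar9.3: A3/B4 M2 untreated
  R7 @ bar9.3: F4->B4 leap 6st
  R7 @ bar10.0: B4->C4 leap 11st
  R2 @ bar11.0: E3/G3 m3 -> F3/F4 P8 similar
  R7 @ bar11.0: G3->F4 leap 10st

No (9 violations)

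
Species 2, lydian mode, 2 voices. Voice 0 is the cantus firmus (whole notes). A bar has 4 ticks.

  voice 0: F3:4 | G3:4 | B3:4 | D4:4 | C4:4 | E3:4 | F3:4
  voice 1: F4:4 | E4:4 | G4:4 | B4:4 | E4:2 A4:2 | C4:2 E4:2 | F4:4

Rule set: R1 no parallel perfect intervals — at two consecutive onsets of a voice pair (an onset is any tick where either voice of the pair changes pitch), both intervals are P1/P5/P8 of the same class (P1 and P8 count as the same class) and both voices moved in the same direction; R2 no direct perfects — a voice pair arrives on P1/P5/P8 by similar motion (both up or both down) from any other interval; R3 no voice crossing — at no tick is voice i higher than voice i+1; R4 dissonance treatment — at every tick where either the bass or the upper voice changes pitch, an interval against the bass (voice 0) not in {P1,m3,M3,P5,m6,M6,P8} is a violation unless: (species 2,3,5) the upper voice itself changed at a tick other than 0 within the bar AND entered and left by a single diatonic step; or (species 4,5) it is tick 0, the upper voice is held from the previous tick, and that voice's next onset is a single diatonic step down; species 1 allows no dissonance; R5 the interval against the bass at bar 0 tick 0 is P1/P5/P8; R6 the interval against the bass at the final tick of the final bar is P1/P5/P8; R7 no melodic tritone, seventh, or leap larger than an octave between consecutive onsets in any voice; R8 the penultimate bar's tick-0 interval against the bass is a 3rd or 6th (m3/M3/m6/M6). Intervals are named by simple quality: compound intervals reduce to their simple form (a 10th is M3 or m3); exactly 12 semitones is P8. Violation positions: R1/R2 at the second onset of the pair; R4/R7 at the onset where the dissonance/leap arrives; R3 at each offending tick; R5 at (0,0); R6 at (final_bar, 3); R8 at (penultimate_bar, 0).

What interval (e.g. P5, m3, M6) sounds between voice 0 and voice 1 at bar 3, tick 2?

M6

voice 0=D4 voice 1=B4 -> M6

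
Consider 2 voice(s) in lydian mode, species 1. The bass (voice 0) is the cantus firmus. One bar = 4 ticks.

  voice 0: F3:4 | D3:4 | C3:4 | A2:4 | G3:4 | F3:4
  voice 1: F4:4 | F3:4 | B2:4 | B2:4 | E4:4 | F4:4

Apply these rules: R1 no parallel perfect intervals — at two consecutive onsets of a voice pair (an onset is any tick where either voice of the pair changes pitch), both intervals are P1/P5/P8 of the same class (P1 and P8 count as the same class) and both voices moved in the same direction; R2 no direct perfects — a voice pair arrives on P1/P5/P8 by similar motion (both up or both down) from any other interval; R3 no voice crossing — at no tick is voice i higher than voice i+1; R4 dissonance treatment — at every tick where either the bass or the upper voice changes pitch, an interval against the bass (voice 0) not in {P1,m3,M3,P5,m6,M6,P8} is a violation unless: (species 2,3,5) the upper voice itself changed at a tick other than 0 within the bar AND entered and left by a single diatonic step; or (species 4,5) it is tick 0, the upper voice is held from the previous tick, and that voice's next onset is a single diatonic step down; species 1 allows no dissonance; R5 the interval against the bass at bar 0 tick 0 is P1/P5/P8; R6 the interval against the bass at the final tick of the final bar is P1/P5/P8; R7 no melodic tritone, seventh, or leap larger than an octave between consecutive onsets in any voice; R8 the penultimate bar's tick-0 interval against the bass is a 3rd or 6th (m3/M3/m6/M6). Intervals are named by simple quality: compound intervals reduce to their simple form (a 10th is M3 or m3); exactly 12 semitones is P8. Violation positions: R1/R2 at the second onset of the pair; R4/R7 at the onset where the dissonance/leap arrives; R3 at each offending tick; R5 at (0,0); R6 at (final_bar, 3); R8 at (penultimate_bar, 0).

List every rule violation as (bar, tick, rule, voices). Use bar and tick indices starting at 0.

bar 0: v0=F3 v1=F4 downbeat P8
bar 1: v0=D3 v1=F3 downbeat m3
bar 2: v0=C3 v1=B2 downbeat m2
bar 3: v0=A2 v1=B2 downbeat M2
bar 4: v0=G3 v1=E4 downbeat M6
bar 5: v0=F3 v1=F4 downbeat P8
  -> R3 @ bar 2 tick 0 v(0, 1): C3 above B2
  -> R4 @ bar 2 tick 0 v(0, 1): C3/B2 m2 untreated
  -> R7 @ bar 2 tick 0 v(1,): F3->B2 leap 6st
  -> R3 @ bar 2 tick 1 v(0, 1): C3 above B2
  -> R3 @ bar 2 tick 2 v(0, 1): C3 above B2
  -> R3 @ bar 2 tick 3 v(0, 1): C3 above B2
  -> R4 @ bar 3 tick 0 v(0, 1): A2/B2 M2 untreated
  -> R7 @ bar 4 tick 0 v(0,): A2->G3 leap 10st
  -> R7 @ bar 4 tick 0 v(1,): B2->E4 leap 17st

(2, 0, R3, (0, 1))
(2, 0, R4, (0, 1))
(2, 0, R7, (1,))
(2, 1, R3, (0, 1))
(2, 2, R3, (0, 1))
(2, 3, R3, (0, 1))
(3, 0, R4, (0, 1))
(4, 0, R7, (0,))
(4, 0, R7, (1,))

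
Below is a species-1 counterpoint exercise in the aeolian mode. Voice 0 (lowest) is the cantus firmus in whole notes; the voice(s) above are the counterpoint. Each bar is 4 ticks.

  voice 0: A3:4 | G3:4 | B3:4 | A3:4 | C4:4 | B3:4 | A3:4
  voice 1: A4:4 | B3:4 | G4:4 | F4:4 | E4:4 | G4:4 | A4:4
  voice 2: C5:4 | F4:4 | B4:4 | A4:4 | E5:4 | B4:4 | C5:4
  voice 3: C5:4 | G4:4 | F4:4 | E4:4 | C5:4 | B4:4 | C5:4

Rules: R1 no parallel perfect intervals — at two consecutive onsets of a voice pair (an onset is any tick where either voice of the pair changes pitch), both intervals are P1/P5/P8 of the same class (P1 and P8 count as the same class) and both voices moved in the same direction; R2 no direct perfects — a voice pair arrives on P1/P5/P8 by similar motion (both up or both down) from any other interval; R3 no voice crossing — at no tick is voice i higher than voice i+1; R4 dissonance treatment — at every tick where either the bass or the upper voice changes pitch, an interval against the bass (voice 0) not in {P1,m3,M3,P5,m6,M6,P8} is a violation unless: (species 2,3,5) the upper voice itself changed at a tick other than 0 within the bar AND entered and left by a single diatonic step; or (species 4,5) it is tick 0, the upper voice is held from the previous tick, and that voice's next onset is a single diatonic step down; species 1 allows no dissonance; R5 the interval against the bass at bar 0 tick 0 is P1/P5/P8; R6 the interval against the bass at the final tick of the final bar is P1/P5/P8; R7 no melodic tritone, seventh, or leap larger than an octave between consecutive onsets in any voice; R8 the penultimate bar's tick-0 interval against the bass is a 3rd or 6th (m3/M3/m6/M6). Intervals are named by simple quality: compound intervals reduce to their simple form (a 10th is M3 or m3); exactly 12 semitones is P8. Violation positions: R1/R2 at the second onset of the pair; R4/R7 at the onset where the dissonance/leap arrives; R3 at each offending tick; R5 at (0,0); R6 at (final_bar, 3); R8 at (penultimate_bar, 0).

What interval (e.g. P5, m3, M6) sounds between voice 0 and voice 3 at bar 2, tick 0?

voice 0=B3 voice 3=F4 -> TT

TT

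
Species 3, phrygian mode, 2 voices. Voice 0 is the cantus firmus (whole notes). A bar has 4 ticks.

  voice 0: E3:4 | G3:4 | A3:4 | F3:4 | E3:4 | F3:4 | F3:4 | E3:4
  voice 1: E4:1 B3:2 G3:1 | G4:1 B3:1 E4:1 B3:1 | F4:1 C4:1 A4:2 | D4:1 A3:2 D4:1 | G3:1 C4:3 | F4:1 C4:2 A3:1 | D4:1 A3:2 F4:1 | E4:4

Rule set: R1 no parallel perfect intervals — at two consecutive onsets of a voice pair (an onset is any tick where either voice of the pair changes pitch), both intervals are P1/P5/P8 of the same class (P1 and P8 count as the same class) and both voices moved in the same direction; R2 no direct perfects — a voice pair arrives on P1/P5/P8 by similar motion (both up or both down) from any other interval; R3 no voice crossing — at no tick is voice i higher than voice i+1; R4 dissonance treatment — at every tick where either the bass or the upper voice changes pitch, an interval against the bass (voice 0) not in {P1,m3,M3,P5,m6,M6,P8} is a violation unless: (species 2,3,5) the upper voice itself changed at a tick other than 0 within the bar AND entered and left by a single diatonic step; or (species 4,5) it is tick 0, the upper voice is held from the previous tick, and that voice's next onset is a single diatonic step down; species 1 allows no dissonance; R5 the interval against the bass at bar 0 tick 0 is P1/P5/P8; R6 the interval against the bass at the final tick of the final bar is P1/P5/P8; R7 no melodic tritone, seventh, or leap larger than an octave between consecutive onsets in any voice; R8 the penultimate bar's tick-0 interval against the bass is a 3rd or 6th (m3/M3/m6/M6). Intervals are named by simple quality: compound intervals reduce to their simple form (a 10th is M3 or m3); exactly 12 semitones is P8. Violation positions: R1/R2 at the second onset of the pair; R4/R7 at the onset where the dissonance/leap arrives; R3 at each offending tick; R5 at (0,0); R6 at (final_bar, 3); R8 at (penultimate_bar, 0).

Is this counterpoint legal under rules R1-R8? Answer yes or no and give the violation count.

bar 0: v0=E3 v1=E4 (P8)
bar 1: v0=G3 v1=G4 (P8)
bar 2: v0=A3 v1=F4 (m6)
bar 3: v0=F3 v1=D4 (M6)
bar 4: v0=E3 v1=G3 (m3)
bar 5: v0=F3 v1=F4 (P8)
bar 6: v0=F3 v1=D4 (M6)
bar 7: v0=E3 v1=E4 (P8)
  R2 @ bar1.0: E3/G3 m3 -> G3/G4 P8 similar
  R7 @ bar2.0: B3->F4 leap 6st
  R2 @ bar5.0: E3/C4 m6 -> F3/F4 P8 similar
  R1 @ bar7.0: F3/F4 P8 -> E3/E4 P8 similar

No (4 violations)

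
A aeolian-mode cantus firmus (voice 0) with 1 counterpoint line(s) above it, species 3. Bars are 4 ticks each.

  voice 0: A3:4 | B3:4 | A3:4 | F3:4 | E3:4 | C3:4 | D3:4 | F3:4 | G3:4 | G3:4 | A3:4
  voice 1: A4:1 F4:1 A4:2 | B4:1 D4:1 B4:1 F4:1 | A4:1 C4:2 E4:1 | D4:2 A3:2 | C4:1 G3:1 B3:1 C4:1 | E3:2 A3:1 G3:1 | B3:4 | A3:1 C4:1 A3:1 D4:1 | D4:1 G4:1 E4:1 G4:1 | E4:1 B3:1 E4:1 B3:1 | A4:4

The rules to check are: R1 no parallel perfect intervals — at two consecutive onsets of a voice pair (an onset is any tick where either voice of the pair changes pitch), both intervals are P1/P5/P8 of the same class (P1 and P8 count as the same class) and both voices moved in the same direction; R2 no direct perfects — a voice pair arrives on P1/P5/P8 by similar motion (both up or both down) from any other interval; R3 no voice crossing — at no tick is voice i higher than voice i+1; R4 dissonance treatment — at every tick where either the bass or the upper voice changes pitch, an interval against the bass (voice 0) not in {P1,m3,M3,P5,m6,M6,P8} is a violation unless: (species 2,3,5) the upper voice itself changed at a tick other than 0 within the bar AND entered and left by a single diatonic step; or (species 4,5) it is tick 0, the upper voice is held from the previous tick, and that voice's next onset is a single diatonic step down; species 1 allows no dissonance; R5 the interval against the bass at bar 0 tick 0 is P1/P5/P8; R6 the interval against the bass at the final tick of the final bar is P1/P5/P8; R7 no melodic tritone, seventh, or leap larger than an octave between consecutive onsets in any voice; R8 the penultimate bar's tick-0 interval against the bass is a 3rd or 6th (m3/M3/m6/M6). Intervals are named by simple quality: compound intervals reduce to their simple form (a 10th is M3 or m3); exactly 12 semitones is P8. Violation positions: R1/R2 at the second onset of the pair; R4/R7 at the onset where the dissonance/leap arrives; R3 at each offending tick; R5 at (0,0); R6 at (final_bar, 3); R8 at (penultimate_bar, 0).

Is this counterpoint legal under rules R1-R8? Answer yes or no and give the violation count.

bar 0: v0=A3 v1=A4 (P8)
bar 1: v0=B3 v1=B4 (P8)
bar 2: v0=A3 v1=A4 (P8)
bar 3: v0=F3 v1=D4 (M6)
bar 4: v0=E3 v1=C4 (m6)
bar 5: v0=C3 v1=E3 (M3)
bar 6: v0=D3 v1=B3 (M6)
bar 7: v0=F3 v1=A3 (M3)
bar 8: v0=G3 v1=D4 (P5)
bar 9: v0=G3 v1=E4 (M6)
bar 10: v0=A3 v1=A4 (P8)
  R1 @ bar1.0: A3/A4 P8 -> B3/B4 P8 similar
  R4 @ bar1.3: B3/F4 TT untreated
  R7 @ bar1.3: B4->F4 leap 6st
  R2 @ bar10.0: G3/B3 M3 -> A3/A4 P8 similar
  R7 @ bar10.0: B3->A4 leap 10st

No (5 violations)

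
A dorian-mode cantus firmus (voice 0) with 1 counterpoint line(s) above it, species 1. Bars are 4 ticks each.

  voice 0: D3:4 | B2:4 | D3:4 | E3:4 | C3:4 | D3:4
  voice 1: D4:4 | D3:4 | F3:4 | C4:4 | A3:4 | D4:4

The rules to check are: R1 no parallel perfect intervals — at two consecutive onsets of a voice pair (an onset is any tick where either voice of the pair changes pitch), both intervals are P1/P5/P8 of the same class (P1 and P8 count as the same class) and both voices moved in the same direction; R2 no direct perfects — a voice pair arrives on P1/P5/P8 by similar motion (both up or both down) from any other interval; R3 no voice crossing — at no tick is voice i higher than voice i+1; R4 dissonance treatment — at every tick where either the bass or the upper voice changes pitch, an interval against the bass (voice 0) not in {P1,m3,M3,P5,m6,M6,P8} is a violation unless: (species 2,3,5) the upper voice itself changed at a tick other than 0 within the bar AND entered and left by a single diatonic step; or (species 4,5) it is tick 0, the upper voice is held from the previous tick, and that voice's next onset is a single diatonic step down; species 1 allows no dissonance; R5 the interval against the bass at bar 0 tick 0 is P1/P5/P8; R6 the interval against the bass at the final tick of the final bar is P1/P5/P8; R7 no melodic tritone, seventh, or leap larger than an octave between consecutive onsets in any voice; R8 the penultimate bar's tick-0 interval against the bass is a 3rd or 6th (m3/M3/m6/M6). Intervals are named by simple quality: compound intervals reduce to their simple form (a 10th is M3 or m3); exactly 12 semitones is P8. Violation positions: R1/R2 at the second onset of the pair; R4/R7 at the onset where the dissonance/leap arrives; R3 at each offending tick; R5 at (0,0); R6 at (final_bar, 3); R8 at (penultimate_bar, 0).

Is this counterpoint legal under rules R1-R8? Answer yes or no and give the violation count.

No (1 violations)

bar 0: v0=D3 v1=D4 (P8)
bar 1: v0=B2 v1=D3 (m3)
bar 2: v0=D3 v1=F3 (m3)
bar 3: v0=E3 v1=C4 (m6)
bar 4: v0=C3 v1=A3 (M6)
bar 5: v0=D3 v1=D4 (P8)
  R2 @ bar5.0: C3/A3 M6 -> D3/D4 P8 similar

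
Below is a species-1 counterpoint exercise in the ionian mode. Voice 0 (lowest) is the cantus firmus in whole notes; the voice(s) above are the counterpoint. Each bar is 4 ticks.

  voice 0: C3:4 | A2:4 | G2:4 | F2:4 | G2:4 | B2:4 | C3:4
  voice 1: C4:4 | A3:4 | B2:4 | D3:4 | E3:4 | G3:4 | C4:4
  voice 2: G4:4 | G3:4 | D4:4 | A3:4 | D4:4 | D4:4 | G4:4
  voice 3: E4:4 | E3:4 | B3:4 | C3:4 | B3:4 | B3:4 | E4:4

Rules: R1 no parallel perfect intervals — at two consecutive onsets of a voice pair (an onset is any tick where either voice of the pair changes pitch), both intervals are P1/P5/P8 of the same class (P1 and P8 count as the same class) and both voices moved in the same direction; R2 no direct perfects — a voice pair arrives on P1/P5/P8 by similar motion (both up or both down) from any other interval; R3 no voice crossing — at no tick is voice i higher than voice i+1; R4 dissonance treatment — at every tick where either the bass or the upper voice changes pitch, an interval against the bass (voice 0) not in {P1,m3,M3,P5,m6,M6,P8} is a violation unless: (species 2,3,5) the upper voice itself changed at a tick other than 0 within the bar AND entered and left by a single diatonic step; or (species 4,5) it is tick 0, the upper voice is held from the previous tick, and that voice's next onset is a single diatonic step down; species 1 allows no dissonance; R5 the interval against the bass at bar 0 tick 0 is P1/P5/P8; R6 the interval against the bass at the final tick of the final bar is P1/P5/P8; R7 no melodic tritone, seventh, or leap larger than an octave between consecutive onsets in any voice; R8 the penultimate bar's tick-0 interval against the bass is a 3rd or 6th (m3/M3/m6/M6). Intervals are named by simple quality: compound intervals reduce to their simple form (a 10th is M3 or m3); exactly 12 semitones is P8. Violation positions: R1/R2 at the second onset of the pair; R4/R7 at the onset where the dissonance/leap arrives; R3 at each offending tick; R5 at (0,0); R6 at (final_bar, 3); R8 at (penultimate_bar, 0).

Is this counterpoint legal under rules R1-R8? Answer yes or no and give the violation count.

bar 0: v0=C3 v1=C4 v2=G4 v3=E4 (M3)
bar 1: v0=A2 v1=A3 v2=G3 v3=E3 (P5)
bar 2: v0=G2 v1=B2 v2=D4 v3=B3 (M3)
bar 3: v0=F2 v1=D3 v2=A3 v3=C3 (P5)
bar 4: v0=G2 v1=E3 v2=D4 v3=B3 (M3)
bar 5: v0=B2 v1=G3 v2=D4 v3=B3 (P8)
bar 6: v0=C3 v1=C4 v2=G4 v3=E4 (M3)
  R3 @ bar0.0: G4 above E4
  R5 @ bar0.0: opens on M3
  R3 @ bar0.1: G4 above E4
  R3 @ bar0.2: G4 above E4
  R3 @ bar0.3: G4 above E4
  R1 @ bar1.0: C3/C4 P8 -> A2/A3 P8 similar
  R2 @ bar1.0: C3/E4 M3 -> A2/E3 P5 similar
  R3 @ bar1.0: A3 above G3
  R3 @ bar1.0: G3 above E3
  R4 @ bar1.0: A2/G3 m7 untreated
  R3 @ bar1.1: A3 above G3
  R3 @ bar1.1: G3 above E3
  R3 @ bar1.2: A3 above G3
  R3 @ bar1.2: G3 above E3
  R3 @ bar1.3: A3 above G3
  R3 @ bar1.3: G3 above E3
  R3 @ bar2.0: D4 above B3
  R7 @ bar2.0: A3->B2 leap 10st
  R3 @ bar2.1: D4 above B3
  R3 @ bar2.2: D4 above B3
  R3 @ bar2.3: D4 above B3
  R2 @ bar3.0: G2/B3 M3 -> F2/C3 P5 similar
  R3 @ bar3.0: A3 above C3
  R7 @ bar3.0: B3->C3 leap 11st
  R3 @ bar3.1: A3 above C3
  R3 @ bar3.2: A3 above C3
  R3 @ bar3.3: A3 above C3
  R2 @ bar4.0: F2/A3 M3 -> G2/D4 P5 similar
  R2 @ bar4.0: D3/C3 M2 -> E3/B3 P5 similar
  R3 @ bar4.0: D4 above B3
  R7 @ bar4.0: C3->B3 leap 11st
  R3 @ bar4.1: D4 above B3
  R3 @ bar4.2: D4 above B3
  R3 @ bar4.3: D4 above B3
  R3 @ bar5.0: D4 above B3
  R8 @ bar5.0: penult P8 not 3rd/6th
  R3 @ bar5.1: D4 above B3
  R3 @ bar5.2: D4 above B3
  R3 @ bar5.3: D4 above B3
  R1 @ bar6.0: G3/D4 P5 -> C4/G4 P5 similar
  R2 @ bar6.0: B2/G3 m6 -> C3/C4 P8 similar
  R2 @ bar6.0: B2/D4 m3 -> C3/G4 P5 similar
  R3 @ bar6.0: G4 above E4
  R3 @ bar6.1: G4 above E4
  R3 @ bar6.2: G4 above E4
  R3 @ bar6.3: G4 above E4
  R6 @ bar6.3: closes on M3

No (47 violations)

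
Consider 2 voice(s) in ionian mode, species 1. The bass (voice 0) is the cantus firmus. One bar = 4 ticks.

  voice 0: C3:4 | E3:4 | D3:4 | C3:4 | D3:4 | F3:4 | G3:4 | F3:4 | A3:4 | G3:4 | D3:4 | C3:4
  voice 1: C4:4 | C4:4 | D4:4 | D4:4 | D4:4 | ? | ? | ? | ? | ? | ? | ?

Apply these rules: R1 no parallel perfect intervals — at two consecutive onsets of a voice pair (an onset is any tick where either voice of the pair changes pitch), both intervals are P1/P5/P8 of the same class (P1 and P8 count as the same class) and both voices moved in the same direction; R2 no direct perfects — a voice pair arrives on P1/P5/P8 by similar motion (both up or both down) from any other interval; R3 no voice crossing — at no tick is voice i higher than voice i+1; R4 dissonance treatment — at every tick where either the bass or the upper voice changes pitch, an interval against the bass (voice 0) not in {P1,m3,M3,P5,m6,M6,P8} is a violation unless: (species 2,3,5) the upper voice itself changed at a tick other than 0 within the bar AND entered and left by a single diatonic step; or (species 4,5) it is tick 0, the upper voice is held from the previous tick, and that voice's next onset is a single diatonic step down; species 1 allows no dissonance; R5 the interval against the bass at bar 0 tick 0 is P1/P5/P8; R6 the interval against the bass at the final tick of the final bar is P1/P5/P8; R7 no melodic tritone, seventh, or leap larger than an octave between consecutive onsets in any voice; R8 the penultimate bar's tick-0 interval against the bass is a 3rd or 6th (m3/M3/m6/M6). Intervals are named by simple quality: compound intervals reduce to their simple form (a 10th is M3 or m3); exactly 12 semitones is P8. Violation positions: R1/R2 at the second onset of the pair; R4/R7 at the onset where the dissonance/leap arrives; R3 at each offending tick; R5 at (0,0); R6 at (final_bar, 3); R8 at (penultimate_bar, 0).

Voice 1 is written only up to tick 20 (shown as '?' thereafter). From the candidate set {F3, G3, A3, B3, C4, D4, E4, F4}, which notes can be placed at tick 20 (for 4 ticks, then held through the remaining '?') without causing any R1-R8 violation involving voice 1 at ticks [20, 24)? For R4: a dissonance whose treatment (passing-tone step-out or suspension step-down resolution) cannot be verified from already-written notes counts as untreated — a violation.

{A3, C4, D4, F3}

F3: legal
G3: violates R4
A3: legal
B3: violates R4
C4: legal
D4: legal
E4: violates R4
F4: violates R1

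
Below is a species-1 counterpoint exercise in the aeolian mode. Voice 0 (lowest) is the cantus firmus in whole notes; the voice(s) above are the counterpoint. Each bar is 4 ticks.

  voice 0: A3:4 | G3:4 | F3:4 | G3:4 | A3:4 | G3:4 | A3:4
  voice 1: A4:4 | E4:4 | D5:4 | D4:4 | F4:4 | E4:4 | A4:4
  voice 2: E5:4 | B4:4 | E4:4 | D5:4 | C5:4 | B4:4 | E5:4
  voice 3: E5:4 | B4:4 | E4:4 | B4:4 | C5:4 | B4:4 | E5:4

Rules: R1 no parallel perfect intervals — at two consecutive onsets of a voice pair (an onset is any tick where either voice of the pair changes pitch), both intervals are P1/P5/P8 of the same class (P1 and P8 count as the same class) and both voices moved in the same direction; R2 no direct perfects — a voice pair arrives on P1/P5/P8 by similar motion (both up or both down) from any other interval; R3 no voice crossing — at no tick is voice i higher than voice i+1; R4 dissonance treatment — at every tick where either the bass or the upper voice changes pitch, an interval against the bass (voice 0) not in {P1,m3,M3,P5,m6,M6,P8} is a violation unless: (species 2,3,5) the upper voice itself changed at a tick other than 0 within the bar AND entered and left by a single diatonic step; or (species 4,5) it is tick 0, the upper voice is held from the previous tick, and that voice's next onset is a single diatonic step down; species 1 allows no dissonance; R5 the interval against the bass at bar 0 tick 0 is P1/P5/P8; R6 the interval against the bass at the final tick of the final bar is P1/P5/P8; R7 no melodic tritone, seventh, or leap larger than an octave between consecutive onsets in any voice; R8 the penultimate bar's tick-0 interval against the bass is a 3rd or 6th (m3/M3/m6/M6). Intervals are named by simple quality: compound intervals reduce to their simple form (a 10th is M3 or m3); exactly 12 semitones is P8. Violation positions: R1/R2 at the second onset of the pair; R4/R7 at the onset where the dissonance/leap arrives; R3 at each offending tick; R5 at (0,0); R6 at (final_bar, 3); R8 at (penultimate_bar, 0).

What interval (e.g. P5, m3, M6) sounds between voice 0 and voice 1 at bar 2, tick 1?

voice 0=F3 voice 1=D5 -> M6

M6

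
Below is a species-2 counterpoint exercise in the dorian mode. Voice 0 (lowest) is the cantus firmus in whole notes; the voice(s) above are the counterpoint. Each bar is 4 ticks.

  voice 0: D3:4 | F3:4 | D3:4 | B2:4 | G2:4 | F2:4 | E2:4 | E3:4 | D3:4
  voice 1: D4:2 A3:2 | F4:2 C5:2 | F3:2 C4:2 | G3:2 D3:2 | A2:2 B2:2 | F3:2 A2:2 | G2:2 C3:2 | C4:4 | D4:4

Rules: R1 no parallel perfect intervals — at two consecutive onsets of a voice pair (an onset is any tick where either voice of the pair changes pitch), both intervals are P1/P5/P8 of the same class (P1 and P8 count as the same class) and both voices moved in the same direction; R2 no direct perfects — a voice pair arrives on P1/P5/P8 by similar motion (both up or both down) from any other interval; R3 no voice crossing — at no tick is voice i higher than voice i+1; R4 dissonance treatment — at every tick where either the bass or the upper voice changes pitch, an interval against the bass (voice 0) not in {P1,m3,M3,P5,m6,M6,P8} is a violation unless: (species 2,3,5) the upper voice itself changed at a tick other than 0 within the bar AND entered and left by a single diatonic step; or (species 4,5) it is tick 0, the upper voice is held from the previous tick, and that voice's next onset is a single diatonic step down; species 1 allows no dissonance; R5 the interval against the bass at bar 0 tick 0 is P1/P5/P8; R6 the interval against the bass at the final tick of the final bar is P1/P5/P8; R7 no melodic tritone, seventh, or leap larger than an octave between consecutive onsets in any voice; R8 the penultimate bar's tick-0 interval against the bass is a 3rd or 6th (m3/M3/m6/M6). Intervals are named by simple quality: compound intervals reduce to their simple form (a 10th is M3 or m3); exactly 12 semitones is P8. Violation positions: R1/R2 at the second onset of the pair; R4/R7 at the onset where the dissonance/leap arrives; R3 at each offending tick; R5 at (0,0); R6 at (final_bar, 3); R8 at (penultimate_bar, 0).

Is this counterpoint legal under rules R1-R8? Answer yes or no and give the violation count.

bar 0: v0=D3 v1=D4 (P8)
bar 1: v0=F3 v1=F4 (P8)
bar 2: v0=D3 v1=F3 (m3)
bar 3: v0=B2 v1=G3 (m6)
bar 4: v0=G2 v1=A2 (M2)
bar 5: v0=F2 v1=F3 (P8)
bar 6: v0=E2 v1=G2 (m3)
bar 7: v0=E3 v1=C4 (m6)
bar 8: v0=D3 v1=D4 (P8)
  R2 @ bar1.0: D3/A3 P5 -> F3/F4 P8 similar
  R7 @ bar2.0: C5->F3 leap 19st
  R4 @ bar2.2: D3/C4 m7 untreated
  R4 @ bar4.0: G2/A2 M2 untreated
  R7 @ bar5.0: B2->F3 leap 6st

No (5 violations)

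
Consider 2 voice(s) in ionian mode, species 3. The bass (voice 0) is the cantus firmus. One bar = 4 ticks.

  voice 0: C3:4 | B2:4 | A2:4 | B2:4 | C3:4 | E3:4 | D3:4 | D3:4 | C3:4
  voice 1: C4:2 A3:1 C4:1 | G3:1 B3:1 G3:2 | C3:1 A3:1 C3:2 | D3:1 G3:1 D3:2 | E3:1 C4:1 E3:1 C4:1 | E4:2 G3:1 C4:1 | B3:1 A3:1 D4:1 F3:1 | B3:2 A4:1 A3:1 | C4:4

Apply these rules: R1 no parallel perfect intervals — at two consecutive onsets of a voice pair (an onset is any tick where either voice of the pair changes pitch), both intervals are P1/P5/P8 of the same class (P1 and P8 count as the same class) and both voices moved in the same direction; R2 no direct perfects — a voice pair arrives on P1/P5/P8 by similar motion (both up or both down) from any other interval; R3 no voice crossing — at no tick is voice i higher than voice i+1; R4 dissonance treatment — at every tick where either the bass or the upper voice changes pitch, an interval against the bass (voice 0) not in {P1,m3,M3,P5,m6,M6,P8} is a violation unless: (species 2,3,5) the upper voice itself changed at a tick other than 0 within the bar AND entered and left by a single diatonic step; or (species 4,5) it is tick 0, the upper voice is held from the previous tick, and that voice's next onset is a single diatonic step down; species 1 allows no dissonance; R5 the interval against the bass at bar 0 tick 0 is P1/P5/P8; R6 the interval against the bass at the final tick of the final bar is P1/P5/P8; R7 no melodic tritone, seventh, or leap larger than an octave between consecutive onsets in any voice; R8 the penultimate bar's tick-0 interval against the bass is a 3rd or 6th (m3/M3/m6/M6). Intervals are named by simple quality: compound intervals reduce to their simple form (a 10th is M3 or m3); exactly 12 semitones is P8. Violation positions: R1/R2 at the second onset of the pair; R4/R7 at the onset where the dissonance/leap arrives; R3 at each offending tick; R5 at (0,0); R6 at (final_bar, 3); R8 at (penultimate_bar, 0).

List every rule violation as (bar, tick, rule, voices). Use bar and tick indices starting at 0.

(5, 0, R1, (0, 1))
(7, 0, R7, (1,))
(7, 2, R7, (1,))

bar 0: v0=C3 v1=C4 downbeat P8
bar 1: v0=B2 v1=G3 downbeat m6
bar 2: v0=A2 v1=C3 downbeat m3
bar 3: v0=B2 v1=D3 downbeat m3
bar 4: v0=C3 v1=E3 downbeat M3
bar 5: v0=E3 v1=E4 downbeat P8
bar 6: v0=D3 v1=B3 downbeat M6
bar 7: v0=D3 v1=B3 downbeat M6
bar 8: v0=C3 v1=C4 downbeat P8
  -> R1 @ bar 5 tick 0 v(0, 1): C3/C4 P8 -> E3/E4 P8 similar
  -> R7 @ bar 7 tick 0 v(1,): F3->B3 leap 6st
  -> R7 @ bar 7 tick 2 v(1,): B3->A4 leap 10st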